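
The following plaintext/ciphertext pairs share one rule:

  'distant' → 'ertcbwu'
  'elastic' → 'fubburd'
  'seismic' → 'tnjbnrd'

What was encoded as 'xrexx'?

Shifts by position in distant: pos 0: d→e (+1), pos 1: i→r (+9), pos 2: s→t (+1), pos 3: t→c (+9) — repeating every 2. It's a Vigenère-style cipher with numeric key [1,9]: position i shifts by key[i mod 2].
Reversing it on xrexx: x−1=w, r−9=i, e−1=d, x−9=o, x−1=w.

widow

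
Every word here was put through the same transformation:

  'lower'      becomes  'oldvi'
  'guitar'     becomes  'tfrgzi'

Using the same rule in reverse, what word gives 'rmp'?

ink

Each pair mirrors across the alphabet (l↔o, o↔l, w↔d): positions sum to 25. Letters are reflected about the middle of the alphabet (position → 25−position): Atbash.
Decoding rmp: r↔i, m↔n, p↔k.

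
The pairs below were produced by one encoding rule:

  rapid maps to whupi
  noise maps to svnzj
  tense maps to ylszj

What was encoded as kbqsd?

Shifts by position in rapid: pos 0: r→w (+5), pos 1: a→h (+7), pos 2: p→u (+5), pos 3: i→p (+7) — repeating every 2. It's a Vigenère-style cipher with numeric key [5,7]: position i shifts by key[i mod 2].
Decoding kbqsd: k−5=f, b−7=u, q−5=l, s−7=l, d−5=y.

fully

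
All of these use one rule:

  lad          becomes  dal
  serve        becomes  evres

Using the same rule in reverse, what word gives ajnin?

The output letters match the input read backwards: lad reversed is dal. The word is simply reversed.
Reversing it on ajnin: then reverse → ninja.

ninja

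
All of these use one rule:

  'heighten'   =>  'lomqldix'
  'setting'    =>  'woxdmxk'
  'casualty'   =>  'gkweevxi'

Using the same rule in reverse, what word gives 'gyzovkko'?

coverage

Shifts by position in heighten: pos 0: h→l (+4), pos 1: e→o (+10), pos 2: i→m (+4), pos 3: g→q (+10) — repeating every 2. It's a Vigenère-style cipher with numeric key [4,10]: position i shifts by key[i mod 2].
Decoding gyzovkko: g−4=c, y−10=o, z−4=v, o−10=e, v−4=r, k−10=a, k−4=g, o−10=e.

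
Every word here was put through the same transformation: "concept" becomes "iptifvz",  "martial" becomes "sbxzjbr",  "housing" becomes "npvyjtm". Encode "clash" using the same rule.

Two shifts are in play — +1 for a/e/i/o/u, +6 for every other letter.
Applying it to clash: c(cons)+6=i, l(cons)+6=r, a(vowel)+1=b, s(cons)+6=y, h(cons)+6=n.

irbyn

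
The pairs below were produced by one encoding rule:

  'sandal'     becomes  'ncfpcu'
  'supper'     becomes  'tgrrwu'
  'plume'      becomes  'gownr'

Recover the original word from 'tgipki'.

The word is reversed, then every letter is shifted forward by 2.
Undoing it on tgipki: shift back: t−2=r, g−2=e, i−2=g, p−2=n, k−2=i, i−2=g → regnig; then reverse → ginger.

ginger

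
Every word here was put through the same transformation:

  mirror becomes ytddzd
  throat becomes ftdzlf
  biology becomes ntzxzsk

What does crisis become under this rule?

odtete

Two shifts are in play — +11 for a/e/i/o/u, +12 for every other letter.
Applying it to crisis: c(cons)+12=o, r(cons)+12=d, i(vowel)+11=t, s(cons)+12=e, i(vowel)+11=t, s(cons)+12=e.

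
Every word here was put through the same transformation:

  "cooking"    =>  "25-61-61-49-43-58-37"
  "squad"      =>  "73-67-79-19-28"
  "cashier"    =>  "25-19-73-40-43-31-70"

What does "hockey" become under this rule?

c(#3)→25 and o(#15)→61: differences scale by 3, so n = 3·pos + 16. With a=1..z=26, the number is 3·pos + 16.
For hockey: h=8→40, o=15→61, c=3→25, k=11→49, e=5→31, y=25→91.

40-61-25-49-31-91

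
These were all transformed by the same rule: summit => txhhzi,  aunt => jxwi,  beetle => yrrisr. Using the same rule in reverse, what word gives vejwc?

grand

s(18)→t(19) and u(20)→x(23) fit y≡15x+9 (mod 26); the inverse of 15 mod 26 is 7. Each letter's alphabet position (a=0..z=25) is mapped through 15·x+9 mod 26 — an affine cipher.
Undoing it on vejwc: v(21)→7·(21−9)≡6=g; e(4)→7·(4−9)≡17=r; j(9)→7·(9−9)≡0=a; w(22)→7·(22−9)≡13=n; c(2)→7·(2−9)≡3=d (all mod 26).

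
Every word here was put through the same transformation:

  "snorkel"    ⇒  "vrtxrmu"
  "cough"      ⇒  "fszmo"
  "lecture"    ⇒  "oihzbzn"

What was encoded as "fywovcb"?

In snorkel: s→v is +3, n→r is +4, o→t is +5, r→x is +6 — the shift increases by 1 each position. Letter i (0-indexed) is shifted by i+3, so successive shifts are 3, 4, 5, ….
Reversing it on fywovcb: f−3=c, y−4=u, w−5=r, o−6=i, v−7=o, c−8=u, b−9=s.

curious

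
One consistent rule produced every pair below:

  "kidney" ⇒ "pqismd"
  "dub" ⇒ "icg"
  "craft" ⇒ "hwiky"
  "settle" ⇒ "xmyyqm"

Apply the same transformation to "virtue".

aqwycm

Vowels shift forward by 8 and consonants shift forward by 5.
On virtue: v(cons)+5=a, i(vowel)+8=q, r(cons)+5=w, t(cons)+5=y, u(vowel)+8=c, e(vowel)+8=m.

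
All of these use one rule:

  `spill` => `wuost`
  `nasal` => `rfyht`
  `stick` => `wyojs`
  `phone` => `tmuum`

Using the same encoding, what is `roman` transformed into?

vtshv

In spill: s→w is +4, p→u is +5, i→o is +6, l→s is +7 — the shift increases by 1 each position. Letter i (0-indexed) is shifted by i+4, so successive shifts are 4, 5, 6, ….
For roman: r+4=v, o+5=t, m+6=s, a+7=h, n+8=v.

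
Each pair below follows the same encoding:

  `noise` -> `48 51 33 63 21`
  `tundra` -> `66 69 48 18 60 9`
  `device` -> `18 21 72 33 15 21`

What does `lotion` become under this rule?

42 51 66 33 51 48

n(#14)→48 and o(#15)→51: differences scale by 3, so n = 3·pos + 6. Each letter becomes 3×(its alphabet position, a=1..z=26) + 6.
For lotion: l=12→42, o=15→51, t=20→66, i=9→33, o=15→51, n=14→48.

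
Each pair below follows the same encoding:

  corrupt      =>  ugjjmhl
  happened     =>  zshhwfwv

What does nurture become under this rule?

Every letter moves 18 places later in the alphabet, wrapping around z→a.
On nurture: n+18=f, u+18=m, r+18=j, t+18=l, u+18=m, r+18=j, e+18=w.

fmjlmjw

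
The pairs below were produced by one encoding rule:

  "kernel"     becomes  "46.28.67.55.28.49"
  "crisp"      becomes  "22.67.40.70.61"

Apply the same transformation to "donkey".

25.58.55.46.28.88

k(#11)→46 and e(#5)→28: differences scale by 3, so n = 3·pos + 13. Each letter becomes 3×(its alphabet position, a=1..z=26) + 13.
On donkey: d=4→25, o=15→58, n=14→55, k=11→46, e=5→28, y=25→88.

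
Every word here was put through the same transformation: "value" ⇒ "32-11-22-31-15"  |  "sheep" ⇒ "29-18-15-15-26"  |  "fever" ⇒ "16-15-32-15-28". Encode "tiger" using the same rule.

30-19-17-15-28

v is letter #22 and maps to 32: an offset of 10. Letters become their 1-based position plus 10 (so a→11, b→12, …).
On tiger: t=20→30, i=9→19, g=7→17, e=5→15, r=18→28.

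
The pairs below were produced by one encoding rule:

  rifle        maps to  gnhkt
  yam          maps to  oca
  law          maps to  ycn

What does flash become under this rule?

jucnh

The output letters match the input read backwards, each shifted +2: rifle reversed is elfir. Two steps: reverse the string, then apply a Caesar shift of +2.
Applying it to flash: reverse → hsalf; then shift: h+2=j, s+2=u, a+2=c, l+2=n, f+2=h.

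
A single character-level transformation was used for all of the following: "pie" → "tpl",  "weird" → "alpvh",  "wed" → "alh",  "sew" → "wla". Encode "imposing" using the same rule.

The shift depends on letter class: consonant p→t is +4, but vowel i→p is +7. Two shifts are in play — +7 for a/e/i/o/u, +4 for every other letter.
Applying it to imposing: i(vowel)+7=p, m(cons)+4=q, p(cons)+4=t, o(vowel)+7=v, s(cons)+4=w, i(vowel)+7=p, n(cons)+4=r, g(cons)+4=k.

pqtvwprk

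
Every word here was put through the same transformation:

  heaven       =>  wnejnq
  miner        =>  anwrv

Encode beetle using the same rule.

nucnnk

Two steps: reverse the string, then apply a Caesar shift of +9.
On beetle: reverse → elteeb; then shift: e+9=n, l+9=u, t+9=c, e+9=n, e+9=n, b+9=k.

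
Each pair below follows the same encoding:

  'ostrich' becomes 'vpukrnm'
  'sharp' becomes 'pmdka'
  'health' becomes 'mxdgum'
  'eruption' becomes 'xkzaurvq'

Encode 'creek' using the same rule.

nkxxb

This is an affine cipher: with a=0,…,z=25, each position x becomes (5x+3) mod 26.
For creek: c(2)→5·2+3≡13=n; r(17)→5·17+3≡10=k; e(4)→5·4+3≡23=x; e(4)→5·4+3≡23=x; k(10)→5·10+3≡1=b (all mod 26).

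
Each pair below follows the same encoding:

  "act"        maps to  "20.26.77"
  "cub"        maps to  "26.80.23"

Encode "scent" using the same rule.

With a=1..z=26, the number is 3·pos + 17.
On scent: s=19→74, c=3→26, e=5→32, n=14→59, t=20→77.

74.26.32.59.77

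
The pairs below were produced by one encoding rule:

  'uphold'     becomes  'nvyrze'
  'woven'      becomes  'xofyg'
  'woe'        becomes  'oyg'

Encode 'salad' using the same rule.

The output letters match the input read backwards, each shifted +10: uphold reversed is dlohpu. Read the word backwards and shift each letter +10.
Applying it to salad: reverse → dalas; then shift: d+10=n, a+10=k, l+10=v, a+10=k, s+10=c.

nkvkc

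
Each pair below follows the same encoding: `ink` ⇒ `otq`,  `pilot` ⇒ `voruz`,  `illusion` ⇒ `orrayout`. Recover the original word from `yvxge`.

Compare letters: i→o is +6, n→t is +6, k→q is +6 — a constant shift. Every letter moves 6 places later in the alphabet, wrapping around z→a.
Decoding yvxge: y−6=s, v−6=p, x−6=r, g−6=a, e−6=y.

spray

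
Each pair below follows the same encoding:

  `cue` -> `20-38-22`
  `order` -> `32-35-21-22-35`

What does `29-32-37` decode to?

lot

c is letter #3 and maps to 20: an offset of 17. Letters become their 1-based position plus 17 (so a→18, b→19, …).
Reversing it on 29-32-37: 29→(29−17)÷1=12=l, 32→(32−17)÷1=15=o, 37→(37−17)÷1=20=t.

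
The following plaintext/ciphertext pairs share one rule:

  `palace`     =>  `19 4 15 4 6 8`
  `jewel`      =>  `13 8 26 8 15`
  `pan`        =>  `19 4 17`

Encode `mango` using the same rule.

p is letter #16 and maps to 19: an offset of 3. The number is (letter's place in the alphabet, a=1) + 3.
Applying it to mango: m=13→16, a=1→4, n=14→17, g=7→10, o=15→18.

16 4 17 10 18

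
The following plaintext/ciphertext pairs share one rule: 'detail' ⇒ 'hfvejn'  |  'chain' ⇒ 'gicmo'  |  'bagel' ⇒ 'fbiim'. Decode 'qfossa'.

The shifts repeat in a cycle of length 3: positions 0,1,… shift by +4, +1, +2, then the pattern repeats.
Decoding qfossa: q−4=m, f−1=e, o−2=m, s−4=o, s−1=r, a−2=y.

memory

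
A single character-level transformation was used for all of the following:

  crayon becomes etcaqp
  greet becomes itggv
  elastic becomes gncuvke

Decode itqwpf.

Compare letters: c→e is +2, r→t is +2, a→c is +2 — a constant shift. This is a Caesar cipher with shift 2.
Reversing it on itqwpf: i−2=g, t−2=r, q−2=o, w−2=u, p−2=n, f−2=d.

ground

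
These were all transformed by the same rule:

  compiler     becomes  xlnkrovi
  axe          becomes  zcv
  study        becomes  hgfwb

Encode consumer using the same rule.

Each pair mirrors across the alphabet (c↔x, o↔l, m↔n): positions sum to 25. Each letter is replaced by its mirror in the alphabet: a↔z, b↔y, c↔x, and so on (the Atbash cipher).
For consumer: c↔x, o↔l, n↔m, s↔h, u↔f, m↔n, e↔v, r↔i.

xlmhfnvi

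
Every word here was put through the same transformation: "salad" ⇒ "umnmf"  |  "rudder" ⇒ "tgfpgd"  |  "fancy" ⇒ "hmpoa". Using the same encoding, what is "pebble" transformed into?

Shifts by position in salad: pos 0: s→u (+2), pos 1: a→m (+12), pos 2: l→n (+2), pos 3: a→m (+12) — repeating every 2. It's a Vigenère-style cipher with numeric key [2,12]: position i shifts by key[i mod 2].
For pebble: p+2=r, e+12=q, b+2=d, b+12=n, l+2=n, e+12=q.

rqdnnq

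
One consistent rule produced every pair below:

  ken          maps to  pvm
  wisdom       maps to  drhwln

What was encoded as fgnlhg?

utmost

Each pair mirrors across the alphabet (k↔p, e↔v, n↔m): positions sum to 25. This is the alphabet-reversal cipher (Atbash): a becomes z, b becomes y, etc.
Decoding fgnlhg: f↔u, g↔t, n↔m, l↔o, h↔s, g↔t.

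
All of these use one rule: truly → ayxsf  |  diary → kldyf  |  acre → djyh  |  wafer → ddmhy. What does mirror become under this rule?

tlyyry

The shift depends on letter class: consonant t→a is +7, but vowel u→x is +3. Two shifts are in play — +3 for a/e/i/o/u, +7 for every other letter.
Applying it to mirror: m(cons)+7=t, i(vowel)+3=l, r(cons)+7=y, r(cons)+7=y, o(vowel)+3=r, r(cons)+7=y.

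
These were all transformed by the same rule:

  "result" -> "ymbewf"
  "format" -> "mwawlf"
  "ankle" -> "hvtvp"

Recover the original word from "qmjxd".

In result: r→y is +7, e→m is +8, s→b is +9, u→e is +10 — the shift increases by 1 each position. Each letter shifts forward by (position + 7), i.e. 7, 8, 9, … — the shift grows by one for each successive letter.
Undoing it on qmjxd: q−7=j, m−8=e, j−9=a, x−10=n, d−11=s.

jeans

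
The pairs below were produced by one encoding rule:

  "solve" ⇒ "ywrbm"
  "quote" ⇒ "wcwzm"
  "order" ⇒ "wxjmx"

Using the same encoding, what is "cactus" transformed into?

iiizcy

The shift depends on letter class: consonant s→y is +6, but vowel o→w is +8. Vowels shift forward by 8 and consonants shift forward by 6.
On cactus: c(cons)+6=i, a(vowel)+8=i, c(cons)+6=i, t(cons)+6=z, u(vowel)+8=c, s(cons)+6=y.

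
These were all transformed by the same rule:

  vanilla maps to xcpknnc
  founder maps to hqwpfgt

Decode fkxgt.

It's a constant shift of +2 (ROT2).
Reversing it on fkxgt: f−2=d, k−2=i, x−2=v, g−2=e, t−2=r.

diver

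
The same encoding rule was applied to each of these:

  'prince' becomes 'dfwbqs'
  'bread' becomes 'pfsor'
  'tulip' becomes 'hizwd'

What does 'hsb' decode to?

ten

Compare letters: p→d is +14, r→f is +14, i→w is +14 — a constant shift. Every letter moves 14 places later in the alphabet, wrapping around z→a.
Reversing it on hsb: h−14=t, s−14=e, b−14=n.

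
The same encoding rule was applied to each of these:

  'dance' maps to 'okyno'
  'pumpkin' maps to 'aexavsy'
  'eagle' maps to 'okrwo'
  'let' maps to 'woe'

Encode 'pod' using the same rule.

The shift depends on letter class: consonant d→o is +11, but vowel a→k is +10. The rule splits by letter class: vowels +10, consonants +11.
For pod: p(cons)+11=a, o(vowel)+10=y, d(cons)+11=o.

ayo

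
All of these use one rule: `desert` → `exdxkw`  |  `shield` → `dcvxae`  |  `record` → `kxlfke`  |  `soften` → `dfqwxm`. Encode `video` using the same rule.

Each letter's alphabet position (a=0..z=25) is mapped through 19·x+25 mod 26 — an affine cipher.
Applying it to video: v(21)→19·21+25≡8=i; i(8)→19·8+25≡21=v; d(3)→19·3+25≡4=e; e(4)→19·4+25≡23=x; o(14)→19·14+25≡5=f (all mod 26).

ivexf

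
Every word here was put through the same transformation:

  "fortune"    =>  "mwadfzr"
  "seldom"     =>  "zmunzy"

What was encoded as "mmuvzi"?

fellow

In fortune: f→m is +7, o→w is +8, r→a is +9, t→d is +10 — the shift increases by 1 each position. Letter i (0-indexed) is shifted by i+7, so successive shifts are 7, 8, 9, ….
Undoing it on mmuvzi: m−7=f, m−8=e, u−9=l, v−10=l, z−11=o, i−12=w.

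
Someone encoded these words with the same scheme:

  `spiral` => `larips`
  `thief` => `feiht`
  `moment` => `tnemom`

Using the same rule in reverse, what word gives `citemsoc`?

cosmetic

The output letters match the input read backwards: spiral reversed is larips. It's just the letters in reverse order.
Undoing it on citemsoc: then reverse → cosmetic.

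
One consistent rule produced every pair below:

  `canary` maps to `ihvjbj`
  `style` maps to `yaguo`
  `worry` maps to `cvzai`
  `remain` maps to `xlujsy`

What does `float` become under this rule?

lswjd

In canary: c→i is +6, a→h is +7, n→v is +8, a→j is +9 — the shift increases by 1 each position. Letter i (0-indexed) is shifted by i+6, so successive shifts are 6, 7, 8, ….
For float: f+6=l, l+7=s, o+8=w, a+9=j, t+10=d.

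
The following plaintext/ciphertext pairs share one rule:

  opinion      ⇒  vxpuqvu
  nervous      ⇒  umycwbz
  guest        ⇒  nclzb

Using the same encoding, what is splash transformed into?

zxshao

Shifts by position in opinion: pos 0: o→v (+7), pos 1: p→x (+8), pos 2: i→p (+7), pos 3: n→u (+7), pos 4: i→q (+8), pos 5: o→v (+7) — repeating every 3. The shifts repeat in a cycle of length 3: positions 0,1,… shift by +7, +8, +7, then the pattern repeats.
On splash: s+7=z, p+8=x, l+7=s, a+7=h, s+8=a, h+7=o.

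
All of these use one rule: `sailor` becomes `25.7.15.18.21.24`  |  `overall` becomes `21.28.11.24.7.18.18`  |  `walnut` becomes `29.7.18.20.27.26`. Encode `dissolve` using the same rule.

10.15.25.25.21.18.28.11

Letters become their 1-based position plus 6 (so a→7, b→8, …).
Applying it to dissolve: d=4→10, i=9→15, s=19→25, s=19→25, o=15→21, l=12→18, v=22→28, e=5→11.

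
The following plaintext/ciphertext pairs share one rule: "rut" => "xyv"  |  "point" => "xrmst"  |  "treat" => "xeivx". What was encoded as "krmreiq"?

The output letters match the input read backwards, each shifted +4: rut reversed is tur. Read the word backwards and shift each letter +4.
Undoing it on krmreiq: shift back: k−4=g, r−4=n, m−4=i, r−4=n, e−4=a, i−4=e, q−4=m → gninaem; then reverse → meaning.

meaning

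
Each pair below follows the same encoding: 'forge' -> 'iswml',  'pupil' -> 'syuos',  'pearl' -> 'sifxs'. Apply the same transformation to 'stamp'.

In forge: f→i is +3, o→s is +4, r→w is +5, g→m is +6 — the shift increases by 1 each position. The shift increases by 1 at each position, starting from +3: 3, 4, 5, ….
On stamp: s+3=v, t+4=x, a+5=f, m+6=s, p+7=w.

vxfsw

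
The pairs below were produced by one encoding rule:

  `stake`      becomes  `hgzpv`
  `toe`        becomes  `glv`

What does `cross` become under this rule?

xilhh

Letters are reflected about the middle of the alphabet (position → 25−position): Atbash.
Applying it to cross: c↔x, r↔i, o↔l, s↔h, s↔h.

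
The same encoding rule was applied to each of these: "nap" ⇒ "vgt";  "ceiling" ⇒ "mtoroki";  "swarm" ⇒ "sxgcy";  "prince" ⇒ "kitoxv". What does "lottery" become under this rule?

exkzzur

The output letters match the input read backwards, each shifted +6: nap reversed is pan. The word is reversed, then every letter is shifted forward by 6.
Applying it to lottery: reverse → yrettol; then shift: y+6=e, r+6=x, e+6=k, t+6=z, t+6=z, o+6=u, l+6=r.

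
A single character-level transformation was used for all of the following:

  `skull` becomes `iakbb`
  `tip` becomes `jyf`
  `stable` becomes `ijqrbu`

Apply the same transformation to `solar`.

iebqh

This is a Caesar cipher with shift 16.
Applying it to solar: s+16=i, o+16=e, l+16=b, a+16=q, r+16=h.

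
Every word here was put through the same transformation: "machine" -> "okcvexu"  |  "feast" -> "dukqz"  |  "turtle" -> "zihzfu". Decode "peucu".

m(12)→o(14) and a(0)→k(10) fit y≡9x+10 (mod 26); the inverse of 9 mod 26 is 3. Each letter's alphabet position (a=0..z=25) is mapped through 9·x+10 mod 26 — an affine cipher.
Reversing it on peucu: p(15)→3·(15−10)≡15=p; e(4)→3·(4−10)≡8=i; u(20)→3·(20−10)≡4=e; c(2)→3·(2−10)≡2=c; u(20)→3·(20−10)≡4=e (all mod 26).

piece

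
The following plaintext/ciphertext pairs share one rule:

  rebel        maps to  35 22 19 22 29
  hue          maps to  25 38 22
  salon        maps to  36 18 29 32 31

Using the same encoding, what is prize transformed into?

33 35 26 43 22

Letters become their 1-based position plus 17 (so a→18, b→19, …).
For prize: p=16→33, r=18→35, i=9→26, z=26→43, e=5→22.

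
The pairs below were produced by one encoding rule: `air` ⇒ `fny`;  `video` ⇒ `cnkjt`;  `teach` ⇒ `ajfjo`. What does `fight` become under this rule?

The shift depends on letter class: consonant r→y is +7, but vowel a→f is +5. The rule splits by letter class: vowels +5, consonants +7.
On fight: f(cons)+7=m, i(vowel)+5=n, g(cons)+7=n, h(cons)+7=o, t(cons)+7=a.

mnnoa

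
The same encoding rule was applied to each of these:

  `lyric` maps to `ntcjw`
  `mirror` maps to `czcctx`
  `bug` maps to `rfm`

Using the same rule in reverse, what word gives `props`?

Read the word backwards and shift each letter +11.
Undoing it on props: shift back: p−11=e, r−11=g, o−11=d, p−11=e, s−11=h → egdeh; then reverse → hedge.

hedge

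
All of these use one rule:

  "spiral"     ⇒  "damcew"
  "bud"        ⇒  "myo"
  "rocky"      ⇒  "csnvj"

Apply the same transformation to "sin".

dmy

The shift depends on letter class: consonant s→d is +11, but vowel i→m is +4. The rule splits by letter class: vowels +4, consonants +11.
For sin: s(cons)+11=d, i(vowel)+4=m, n(cons)+11=y.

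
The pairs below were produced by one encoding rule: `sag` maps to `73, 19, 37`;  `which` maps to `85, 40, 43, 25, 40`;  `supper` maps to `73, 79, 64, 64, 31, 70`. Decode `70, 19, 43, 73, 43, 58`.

s(#19)→73 and a(#1)→19: differences scale by 3, so n = 3·pos + 16. With a=1..z=26, the number is 3·pos + 16.
Reversing it on 70, 19, 43, 73, 43, 58: 70→(70−16)÷3=18=r, 19→(19−16)÷3=1=a, 43→(43−16)÷3=9=i, 73→(73−16)÷3=19=s, 43→(43−16)÷3=9=i, 58→(58−16)÷3=14=n.

raisin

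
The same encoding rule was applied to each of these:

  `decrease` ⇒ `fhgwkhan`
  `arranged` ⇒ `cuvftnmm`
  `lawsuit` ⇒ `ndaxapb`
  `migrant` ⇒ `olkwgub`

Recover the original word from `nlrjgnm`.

lineage

The shift increases by 1 at each position, starting from +2: 2, 3, 4, ….
Decoding nlrjgnm: n−2=l, l−3=i, r−4=n, j−5=e, g−6=a, n−7=g, m−8=e.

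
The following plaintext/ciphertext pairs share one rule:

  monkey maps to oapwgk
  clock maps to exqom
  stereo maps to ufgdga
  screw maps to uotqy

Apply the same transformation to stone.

ufqzg

Shifts by position in monkey: pos 0: m→o (+2), pos 1: o→a (+12), pos 2: n→p (+2), pos 3: k→w (+12) — repeating every 2. It's a Vigenère-style cipher with numeric key [2,12]: position i shifts by key[i mod 2].
For stone: s+2=u, t+12=f, o+2=q, n+12=z, e+2=g.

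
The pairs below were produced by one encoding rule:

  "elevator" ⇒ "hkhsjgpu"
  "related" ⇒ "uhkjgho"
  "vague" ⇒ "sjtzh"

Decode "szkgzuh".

e(4)→h(7) and l(11)→k(10) fit y≡19x+9 (mod 26); the inverse of 19 mod 26 is 11. Treating letters as 0–25, the rule is x ↦ 19x + 9 (mod 26).
Undoing it on szkgzuh: s(18)→11·(18−9)≡21=v; z(25)→11·(25−9)≡20=u; k(10)→11·(10−9)≡11=l; g(6)→11·(6−9)≡19=t; z(25)→11·(25−9)≡20=u; u(20)→11·(20−9)≡17=r; h(7)→11·(7−9)≡4=e (all mod 26).

vulture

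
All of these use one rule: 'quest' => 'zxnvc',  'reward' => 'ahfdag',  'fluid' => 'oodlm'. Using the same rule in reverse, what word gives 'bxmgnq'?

The shifts repeat in a cycle of length 2: positions 0,1,… shift by +9, +3, then the pattern repeats.
Reversing it on bxmgnq: b−9=s, x−3=u, m−9=d, g−3=d, n−9=e, q−3=n.

sudden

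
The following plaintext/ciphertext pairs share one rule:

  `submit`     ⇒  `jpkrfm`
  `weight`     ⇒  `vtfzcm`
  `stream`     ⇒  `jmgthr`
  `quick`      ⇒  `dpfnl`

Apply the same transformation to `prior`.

s(18)→j(9) and u(20)→p(15) fit y≡3x+7 (mod 26); the inverse of 3 mod 26 is 9. Treating letters as 0–25, the rule is x ↦ 3x + 7 (mod 26).
For prior: p(15)→3·15+7≡0=a; r(17)→3·17+7≡6=g; i(8)→3·8+7≡5=f; o(14)→3·14+7≡23=x; r(17)→3·17+7≡6=g (all mod 26).

agfxg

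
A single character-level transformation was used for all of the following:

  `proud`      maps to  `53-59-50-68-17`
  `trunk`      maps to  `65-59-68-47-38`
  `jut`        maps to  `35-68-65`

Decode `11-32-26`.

p(#16)→53 and r(#18)→59: differences scale by 3, so n = 3·pos + 5. With a=1..z=26, the number is 3·pos + 5.
Decoding 11-32-26: 11→(11−5)÷3=2=b, 32→(32−5)÷3=9=i, 26→(26−5)÷3=7=g.

big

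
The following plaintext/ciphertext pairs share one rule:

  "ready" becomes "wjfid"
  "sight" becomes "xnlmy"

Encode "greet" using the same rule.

It's a constant shift of +5 (ROT5).
For greet: g+5=l, r+5=w, e+5=j, e+5=j, t+5=y.

lwjjy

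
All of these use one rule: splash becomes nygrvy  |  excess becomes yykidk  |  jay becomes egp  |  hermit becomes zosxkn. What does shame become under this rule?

ksgny

The output letters match the input read backwards, each shifted +6: splash reversed is hsalps. Two steps: reverse the string, then apply a Caesar shift of +6.
On shame: reverse → emahs; then shift: e+6=k, m+6=s, a+6=g, h+6=n, s+6=y.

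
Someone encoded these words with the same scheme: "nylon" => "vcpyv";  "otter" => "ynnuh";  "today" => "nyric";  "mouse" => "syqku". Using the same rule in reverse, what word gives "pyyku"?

n(13)→v(21) and y(24)→c(2) fit y≡3x+8 (mod 26); the inverse of 3 mod 26 is 9. This is an affine cipher: with a=0,…,z=25, each position x becomes (3x+8) mod 26.
Reversing it on pyyku: p(15)→9·(15−8)≡11=l; y(24)→9·(24−8)≡14=o; y(24)→9·(24−8)≡14=o; k(10)→9·(10−8)≡18=s; u(20)→9·(20−8)≡4=e (all mod 26).

loose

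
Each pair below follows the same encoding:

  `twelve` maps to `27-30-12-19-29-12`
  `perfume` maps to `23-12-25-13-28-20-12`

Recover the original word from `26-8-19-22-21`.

t is letter #20 and maps to 27: an offset of 7. Each letter is replaced by its alphabet position (a=1..z=26) + 7.
Undoing it on 26-8-19-22-21: 26→(26−7)÷1=19=s, 8→(8−7)÷1=1=a, 19→(19−7)÷1=12=l, 22→(22−7)÷1=15=o, 21→(21−7)÷1=14=n.

salon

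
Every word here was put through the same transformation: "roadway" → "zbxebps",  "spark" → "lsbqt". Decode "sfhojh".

ginger

The output letters match the input read backwards, each shifted +1: roadway reversed is yawdaor. Read the word backwards and shift each letter +1.
Decoding sfhojh: shift back: s−1=r, f−1=e, h−1=g, o−1=n, j−1=i, h−1=g → regnig; then reverse → ginger.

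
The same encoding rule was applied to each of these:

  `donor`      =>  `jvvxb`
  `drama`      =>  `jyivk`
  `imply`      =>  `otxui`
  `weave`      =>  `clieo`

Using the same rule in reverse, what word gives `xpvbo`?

In donor: d→j is +6, o→v is +7, n→v is +8, o→x is +9 — the shift increases by 1 each position. The shift increases by 1 at each position, starting from +6: 6, 7, 8, ….
Undoing it on xpvbo: x−6=r, p−7=i, v−8=n, b−9=s, o−10=e.

rinse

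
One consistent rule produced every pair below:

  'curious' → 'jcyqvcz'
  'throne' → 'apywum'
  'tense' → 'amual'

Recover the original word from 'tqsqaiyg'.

Shifts by position in curious: pos 0: c→j (+7), pos 1: u→c (+8), pos 2: r→y (+7), pos 3: i→q (+8) — repeating every 2. The shifts repeat in a cycle of length 2: positions 0,1,… shift by +7, +8, then the pattern repeats.
Undoing it on tqsqaiyg: t−7=m, q−8=i, s−7=l, q−8=i, a−7=t, i−8=a, y−7=r, g−8=y.

military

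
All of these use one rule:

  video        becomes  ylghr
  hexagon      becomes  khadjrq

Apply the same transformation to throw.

Each letter is shifted forward by 3 in the alphabet (a Caesar shift of +3).
Applying it to throw: t+3=w, h+3=k, r+3=u, o+3=r, w+3=z.

wkurz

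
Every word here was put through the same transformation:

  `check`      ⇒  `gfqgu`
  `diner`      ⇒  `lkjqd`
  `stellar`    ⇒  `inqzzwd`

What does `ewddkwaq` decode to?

c(2)→g(6) and h(7)→f(5) fit y≡5x+22 (mod 26); the inverse of 5 mod 26 is 21. Treating letters as 0–25, the rule is x ↦ 5x + 22 (mod 26).
Undoing it on ewddkwaq: e(4)→21·(4−22)≡12=m; w(22)→21·(22−22)≡0=a; d(3)→21·(3−22)≡17=r; d(3)→21·(3−22)≡17=r; k(10)→21·(10−22)≡8=i; w(22)→21·(22−22)≡0=a; a(0)→21·(0−22)≡6=g; q(16)→21·(16−22)≡4=e (all mod 26).

marriage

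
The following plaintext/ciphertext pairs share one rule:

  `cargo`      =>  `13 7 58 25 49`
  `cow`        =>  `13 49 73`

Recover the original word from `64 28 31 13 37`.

c(#3)→13 and a(#1)→7: differences scale by 3, so n = 3·pos + 4. Each letter becomes 3×(its alphabet position, a=1..z=26) + 4.
Decoding 64 28 31 13 37: 64→(64−4)÷3=20=t, 28→(28−4)÷3=8=h, 31→(31−4)÷3=9=i, 13→(13−4)÷3=3=c, 37→(37−4)÷3=11=k.

thick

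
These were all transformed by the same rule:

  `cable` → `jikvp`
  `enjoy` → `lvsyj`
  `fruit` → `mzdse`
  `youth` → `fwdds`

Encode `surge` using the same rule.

zcaqp

In cable: c→j is +7, a→i is +8, b→k is +9, l→v is +10 — the shift increases by 1 each position. Letter i (0-indexed) is shifted by i+7, so successive shifts are 7, 8, 9, ….
On surge: s+7=z, u+8=c, r+9=a, g+10=q, e+11=p.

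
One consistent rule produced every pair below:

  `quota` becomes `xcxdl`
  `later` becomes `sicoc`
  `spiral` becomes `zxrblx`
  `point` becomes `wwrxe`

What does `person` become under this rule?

In quota: q→x is +7, u→c is +8, o→x is +9, t→d is +10 — the shift increases by 1 each position. Each letter shifts forward by (position + 7), i.e. 7, 8, 9, … — the shift grows by one for each successive letter.
For person: p+7=w, e+8=m, r+9=a, s+10=c, o+11=z, n+12=z.

wmaczz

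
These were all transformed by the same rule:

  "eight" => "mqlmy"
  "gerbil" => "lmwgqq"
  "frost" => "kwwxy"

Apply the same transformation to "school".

Two shifts are in play — +8 for a/e/i/o/u, +5 for every other letter.
For school: s(cons)+5=x, c(cons)+5=h, h(cons)+5=m, o(vowel)+8=w, o(vowel)+8=w, l(cons)+5=q.

xhmwwq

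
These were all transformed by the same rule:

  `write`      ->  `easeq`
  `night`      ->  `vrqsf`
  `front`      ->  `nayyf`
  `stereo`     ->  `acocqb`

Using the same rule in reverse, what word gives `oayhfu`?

In write: w→e is +8, r→a is +9, i→s is +10, t→e is +11 — the shift increases by 1 each position. The shift increases by 1 at each position, starting from +8: 8, 9, 10, ….
Undoing it on oayhfu: o−8=g, a−9=r, y−10=o, h−11=w, f−12=t, u−13=h.

growth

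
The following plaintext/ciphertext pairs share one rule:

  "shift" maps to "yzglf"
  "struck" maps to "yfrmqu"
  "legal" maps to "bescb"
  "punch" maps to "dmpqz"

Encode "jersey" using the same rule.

neryeo

This is an affine cipher: with a=0,…,z=25, each position x becomes (7x+2) mod 26.
On jersey: j(9)→7·9+2≡13=n; e(4)→7·4+2≡4=e; r(17)→7·17+2≡17=r; s(18)→7·18+2≡24=y; e(4)→7·4+2≡4=e; y(24)→7·24+2≡14=o (all mod 26).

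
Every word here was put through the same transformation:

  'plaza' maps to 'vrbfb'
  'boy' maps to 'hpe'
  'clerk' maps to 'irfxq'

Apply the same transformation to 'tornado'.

zpxtbjp

The shift depends on letter class: consonant p→v is +6, but vowel a→b is +1. Vowels shift forward by 1 and consonants shift forward by 6.
On tornado: t(cons)+6=z, o(vowel)+1=p, r(cons)+6=x, n(cons)+6=t, a(vowel)+1=b, d(cons)+6=j, o(vowel)+1=p.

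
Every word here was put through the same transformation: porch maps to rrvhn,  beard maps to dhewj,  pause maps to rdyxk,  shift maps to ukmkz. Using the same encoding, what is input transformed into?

Each letter shifts forward by (position + 2), i.e. 2, 3, 4, … — the shift grows by one for each successive letter.
Applying it to input: i+2=k, n+3=q, p+4=t, u+5=z, t+6=z.

kqtzz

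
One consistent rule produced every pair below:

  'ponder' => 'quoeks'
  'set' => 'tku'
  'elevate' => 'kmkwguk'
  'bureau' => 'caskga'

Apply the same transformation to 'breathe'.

cskguik

The shift depends on letter class: consonant p→q is +1, but vowel o→u is +6. Vowels shift forward by 6 and consonants shift forward by 1.
Applying it to breathe: b(cons)+1=c, r(cons)+1=s, e(vowel)+6=k, a(vowel)+6=g, t(cons)+1=u, h(cons)+1=i, e(vowel)+6=k.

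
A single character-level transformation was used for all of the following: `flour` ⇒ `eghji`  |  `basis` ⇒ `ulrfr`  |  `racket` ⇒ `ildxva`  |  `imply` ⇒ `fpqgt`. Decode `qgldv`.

place

Treating letters as 0–25, the rule is x ↦ 9x + 11 (mod 26).
Undoing it on qgldv: q(16)→3·(16−11)≡15=p; g(6)→3·(6−11)≡11=l; l(11)→3·(11−11)≡0=a; d(3)→3·(3−11)≡2=c; v(21)→3·(21−11)≡4=e (all mod 26).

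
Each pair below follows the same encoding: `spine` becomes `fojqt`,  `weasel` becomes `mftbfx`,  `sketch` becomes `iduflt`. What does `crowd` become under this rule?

The output letters match the input read backwards, each shifted +1: spine reversed is enips. The word is reversed, then every letter is shifted forward by 1.
For crowd: reverse → dworc; then shift: d+1=e, w+1=x, o+1=p, r+1=s, c+1=d.

expsd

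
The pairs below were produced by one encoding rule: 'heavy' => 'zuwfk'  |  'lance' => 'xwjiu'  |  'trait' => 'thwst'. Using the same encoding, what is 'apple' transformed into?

wvvxu

h(7)→z(25) and e(4)→u(20) fit y≡19x+22 (mod 26); the inverse of 19 mod 26 is 11. Treating letters as 0–25, the rule is x ↦ 19x + 22 (mod 26).
Applying it to apple: a(0)→19·0+22≡22=w; p(15)→19·15+22≡21=v; p(15)→19·15+22≡21=v; l(11)→19·11+22≡23=x; e(4)→19·4+22≡20=u (all mod 26).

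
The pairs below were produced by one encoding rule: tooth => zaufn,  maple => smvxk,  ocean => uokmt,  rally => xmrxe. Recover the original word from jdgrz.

draft

Shifts by position in tooth: pos 0: t→z (+6), pos 1: o→a (+12), pos 2: o→u (+6), pos 3: t→f (+12) — repeating every 2. It's a Vigenère-style cipher with numeric key [6,12]: position i shifts by key[i mod 2].
Undoing it on jdgrz: j−6=d, d−12=r, g−6=a, r−12=f, z−6=t.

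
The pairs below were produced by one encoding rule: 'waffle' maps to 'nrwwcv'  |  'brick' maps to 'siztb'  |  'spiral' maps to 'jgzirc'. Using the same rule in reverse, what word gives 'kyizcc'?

Compare letters: w→n is +17, a→r is +17, f→w is +17 — a constant shift. This is a Caesar cipher with shift 17.
Undoing it on kyizcc: k−17=t, y−17=h, i−17=r, z−17=i, c−17=l, c−17=l.

thrill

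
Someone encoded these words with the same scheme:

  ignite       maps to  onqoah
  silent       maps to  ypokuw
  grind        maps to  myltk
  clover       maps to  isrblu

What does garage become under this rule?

Shifts by position in ignite: pos 0: i→o (+6), pos 1: g→n (+7), pos 2: n→q (+3), pos 3: i→o (+6), pos 4: t→a (+7), pos 5: e→h (+3) — repeating every 3. A repeating key of period 3 is used — shifts +6, +7, +3 over and over.
For garage: g+6=m, a+7=h, r+3=u, a+6=g, g+7=n, e+3=h.

mhugnh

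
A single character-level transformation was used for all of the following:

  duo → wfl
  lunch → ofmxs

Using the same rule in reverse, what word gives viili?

error

Each letter is replaced by its mirror in the alphabet: a↔z, b↔y, c↔x, and so on (the Atbash cipher).
Undoing it on viili: v↔e, i↔r, i↔r, l↔o, i↔r.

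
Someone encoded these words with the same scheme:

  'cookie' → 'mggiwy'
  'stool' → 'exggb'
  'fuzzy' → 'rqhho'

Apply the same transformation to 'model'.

c(2)→m(12) and o(14)→g(6) fit y≡19x+0 (mod 26); the inverse of 19 mod 26 is 11. This is an affine cipher: with a=0,…,z=25, each position x becomes (19x+0) mod 26.
Applying it to model: m(12)→19·12+0≡20=u; o(14)→19·14+0≡6=g; d(3)→19·3+0≡5=f; e(4)→19·4+0≡24=y; l(11)→19·11+0≡1=b (all mod 26).

ugfyb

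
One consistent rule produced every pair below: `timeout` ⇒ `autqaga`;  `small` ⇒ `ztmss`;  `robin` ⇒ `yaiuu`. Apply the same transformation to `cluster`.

The rule splits by letter class: vowels +12, consonants +7.
Applying it to cluster: c(cons)+7=j, l(cons)+7=s, u(vowel)+12=g, s(cons)+7=z, t(cons)+7=a, e(vowel)+12=q, r(cons)+7=y.

jsgzaqy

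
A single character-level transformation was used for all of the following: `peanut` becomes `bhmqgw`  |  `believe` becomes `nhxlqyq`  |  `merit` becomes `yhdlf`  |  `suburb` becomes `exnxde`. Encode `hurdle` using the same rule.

Shifts by position in peanut: pos 0: p→b (+12), pos 1: e→h (+3), pos 2: a→m (+12), pos 3: n→q (+3) — repeating every 2. It's a Vigenère-style cipher with numeric key [12,3]: position i shifts by key[i mod 2].
Applying it to hurdle: h+12=t, u+3=x, r+12=d, d+3=g, l+12=x, e+3=h.

txdgxh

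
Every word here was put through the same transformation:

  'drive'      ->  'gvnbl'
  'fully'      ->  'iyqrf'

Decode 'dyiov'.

audio

In drive: d→g is +3, r→v is +4, i→n is +5, v→b is +6 — the shift increases by 1 each position. The shift increases by 1 at each position, starting from +3: 3, 4, 5, ….
Decoding dyiov: d−3=a, y−4=u, i−5=d, o−6=i, v−7=o.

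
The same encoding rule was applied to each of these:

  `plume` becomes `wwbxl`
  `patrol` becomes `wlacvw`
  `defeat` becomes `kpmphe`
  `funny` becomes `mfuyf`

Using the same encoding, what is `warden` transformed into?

Shifts by position in plume: pos 0: p→w (+7), pos 1: l→w (+11), pos 2: u→b (+7), pos 3: m→x (+11) — repeating every 2. It's a Vigenère-style cipher with numeric key [7,11]: position i shifts by key[i mod 2].
On warden: w+7=d, a+11=l, r+7=y, d+11=o, e+7=l, n+11=y.

dlyoly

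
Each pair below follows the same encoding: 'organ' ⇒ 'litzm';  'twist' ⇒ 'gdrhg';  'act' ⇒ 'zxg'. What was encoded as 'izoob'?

Each pair mirrors across the alphabet (o↔l, r↔i, g↔t): positions sum to 25. This is the alphabet-reversal cipher (Atbash): a becomes z, b becomes y, etc.
Decoding izoob: i↔r, z↔a, o↔l, o↔l, b↔y.

rally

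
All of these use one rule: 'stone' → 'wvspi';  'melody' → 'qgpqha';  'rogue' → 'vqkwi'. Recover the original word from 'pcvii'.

large

Shifts by position in stone: pos 0: s→w (+4), pos 1: t→v (+2), pos 2: o→s (+4), pos 3: n→p (+2) — repeating every 2. It's a Vigenère-style cipher with numeric key [4,2]: position i shifts by key[i mod 2].
Reversing it on pcvii: p−4=l, c−2=a, v−4=r, i−2=g, i−4=e.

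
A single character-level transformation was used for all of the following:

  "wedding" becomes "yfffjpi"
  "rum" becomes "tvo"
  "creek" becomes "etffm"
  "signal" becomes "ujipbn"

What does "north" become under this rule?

pptvj

The shift depends on letter class: consonant w→y is +2, but vowel e→f is +1. The rule splits by letter class: vowels +1, consonants +2.
On north: n(cons)+2=p, o(vowel)+1=p, r(cons)+2=t, t(cons)+2=v, h(cons)+2=j.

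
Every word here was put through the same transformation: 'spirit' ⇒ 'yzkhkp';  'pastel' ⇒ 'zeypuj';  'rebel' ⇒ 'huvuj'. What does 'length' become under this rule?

Each letter's alphabet position (a=0..z=25) is mapped through 17·x+4 mod 26 — an affine cipher.
For length: l(11)→17·11+4≡9=j; e(4)→17·4+4≡20=u; n(13)→17·13+4≡17=r; g(6)→17·6+4≡2=c; t(19)→17·19+4≡15=p; h(7)→17·7+4≡19=t (all mod 26).

jurcpt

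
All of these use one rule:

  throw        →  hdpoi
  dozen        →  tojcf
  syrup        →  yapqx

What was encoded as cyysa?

essay

t(19)→h(7) and h(7)→d(3) fit y≡9x+18 (mod 26); the inverse of 9 mod 26 is 3. Treating letters as 0–25, the rule is x ↦ 9x + 18 (mod 26).
Reversing it on cyysa: c(2)→3·(2−18)≡4=e; y(24)→3·(24−18)≡18=s; y(24)→3·(24−18)≡18=s; s(18)→3·(18−18)≡0=a; a(0)→3·(0−18)≡24=y (all mod 26).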